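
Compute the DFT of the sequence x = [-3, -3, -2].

X[k] = Σ(n=0 to 2) x[n] · ω_3^(nk)
where ω_3 = e^(-2πi/3)

Computing each X[k]:
X[0] = -8
X[1] = -0.5000+0.8660i
X[2] = -0.5000-0.8660i

X = [-8, -0.5000+0.8660i, -0.5000-0.8660i]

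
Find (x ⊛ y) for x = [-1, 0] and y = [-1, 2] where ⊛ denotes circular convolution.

(x ⊛ y)[n] = Σ(m=0 to 1) x[m] · y[(n-m) mod 2]

Computing each output sample:
(x ⊛ y)[0] = 1
(x ⊛ y)[1] = -2

x ⊛ y = [1, -2]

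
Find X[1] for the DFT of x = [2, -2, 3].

X[1] = Σ(n=0 to 2) x[n] · ω_3^(1n) where ω_3 = e^(-2πi/3)
= (2)·ω_3^0 + (-2)·ω_3^1 + (3)·ω_3^2

X[1] = 1.5000+4.3301i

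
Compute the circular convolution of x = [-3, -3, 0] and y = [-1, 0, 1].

(x ⊛ y)[n] = Σ(m=0 to 2) x[m] · y[(n-m) mod 3]

Computing each output sample:
(x ⊛ y)[0] = 0
(x ⊛ y)[1] = 3
(x ⊛ y)[2] = -3

x ⊛ y = [0, 3, -3]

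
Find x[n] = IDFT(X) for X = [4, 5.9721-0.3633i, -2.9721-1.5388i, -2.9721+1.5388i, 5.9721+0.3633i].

x[n] = (1/5) Σ(k=0 to 4) X[k] · e^(2πikn/5)

Computing each x[n]:
x[0] = 2
x[1] = 3
x[2] = -2
x[3] = -1
x[4] = 2

x = [2, 3, -2, -1, 2]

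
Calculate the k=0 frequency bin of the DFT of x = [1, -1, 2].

X[0] = Σ(n=0 to 2) x[n] · ω_3^0 = Σ x[n]
= (1) + (-1) + (2)

X[0] = 2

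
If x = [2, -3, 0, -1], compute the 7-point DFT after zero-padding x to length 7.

Original 4-point DFT: [-2, 2+2i, 6, 2-2i]
Zero-padded 7-point DFT provides frequency interpolation.

DFT_7([x, 0, ...]) = [-2, 1.0305+2.7794i, 2.0441+2.1430i, 4.9254+2.2766i, 4.9254-2.2766i, 2.0441-2.1430i, 1.0305-2.7794i]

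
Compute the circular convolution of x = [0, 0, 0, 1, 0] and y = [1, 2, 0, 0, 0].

(x ⊛ y)[n] = Σ(m=0 to 4) x[m] · y[(n-m) mod 5]

Computing each output sample:
(x ⊛ y)[0] = 0
(x ⊛ y)[1] = 0
(x ⊛ y)[2] = 0
(x ⊛ y)[3] = 1
(x ⊛ y)[4] = 2

x ⊛ y = [0, 0, 0, 1, 2]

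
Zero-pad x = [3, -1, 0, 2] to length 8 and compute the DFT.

Original 4-point DFT: [4, 3+3i, 2, 3-3i]
Zero-padded 8-point DFT provides frequency interpolation.

DFT_8([x, 0, ...]) = [4, 0.8787-0.7071i, 3+3i, 5.1213-0.7071i, 2, 5.1213+0.7071i, 3-3i, 0.8787+0.7071i]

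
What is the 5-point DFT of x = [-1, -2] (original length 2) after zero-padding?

Original 2-point DFT: [-3, 1]
Zero-padded 5-point DFT provides frequency interpolation.

DFT_5([x, 0, ...]) = [-3, -1.6180+1.9021i, 0.6180+1.1756i, 0.6180-1.1756i, -1.6180-1.9021i]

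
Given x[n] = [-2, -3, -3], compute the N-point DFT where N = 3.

X[k] = Σ(n=0 to 2) x[n] · ω_3^(nk)
where ω_3 = e^(-2πi/3)

Computing each X[k]:
X[0] = -8
X[1] = 1
X[2] = 1

X = [-8, 1, 1]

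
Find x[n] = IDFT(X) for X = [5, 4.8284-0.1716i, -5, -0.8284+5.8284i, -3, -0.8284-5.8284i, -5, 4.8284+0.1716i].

x[n] = (1/8) Σ(k=0 to 7) X[k] · e^(2πikn/8)

Computing each x[n]:
x[0] = 0
x[1] = 1
x[2] = 3
x[3] = -1
x[4] = -2
x[5] = 1
x[6] = 0
x[7] = 3

x = [0, 1, 3, -1, -2, 1, 0, 3]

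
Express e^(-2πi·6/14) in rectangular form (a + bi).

ω_14^6 = e^(-2πi·6/14)
= cos(-2π·6/14) + i·sin(-2π·6/14)
= cos(-12π/14) + i·sin(-12π/14)

ω_14^6 = cos(-12π/14) + i·sin(-12π/14) = -0.9010-0.4339i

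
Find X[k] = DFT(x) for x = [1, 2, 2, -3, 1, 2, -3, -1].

X[k] = Σ(n=0 to 7) x[n] · ω_8^(nk)
where ω_8 = e^(-2πi/8)

Computing each X[k]:
X[0] = 1
X[1] = 1.4142-3.5858i
X[2] = 3-8i
X[3] = -1.4142+6.4142i
X[4] = 1
X[5] = -1.4142-6.4142i
X[6] = 3+8i
X[7] = 1.4142+3.5858i

X = [1, 1.4142-3.5858i, 3-8i, -1.4142+6.4142i, 1, -1.4142-6.4142i, 3+8i, 1.4142+3.5858i]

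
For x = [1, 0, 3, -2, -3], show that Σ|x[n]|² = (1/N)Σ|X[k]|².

Time domain:
Σ|x[n]|² = |1|² + |0|² + |3|² + |-2|² + |-3|² = 23.0000

Frequency domain:
(1/5)Σ|X[k]|² = (1/5)(|-1|² + |-0.7361-5.7921i|² + |3.7361+2.9919i|² + |3.7361-2.9919i|² + |-0.7361+5.7921i|²) = (1/5)·115.0000 = 23.0000

Both sides agree, confirming Parseval's theorem.

Σ|x[n]|² = (1/N)Σ|X[k]|² = 23.0000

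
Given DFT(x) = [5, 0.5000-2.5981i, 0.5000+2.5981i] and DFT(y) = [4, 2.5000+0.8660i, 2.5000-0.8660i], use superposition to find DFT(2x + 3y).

By linearity: DFT(2x + 3y) = 2·DFT(x) + 3·DFT(y)
= 2·[5, 0.5000-2.5981i, 0.5000+2.5981i] + 3·[4, 2.5000+0.8660i, 2.5000-0.8660i]

Computing element-wise:
Z[0] = 2·(5) + 3·(4) = 22
Z[1] = 2·(0.5000-2.5981i) + 3·(2.5000+0.8660i) = 8.5000-2.5982i
Z[2] = 2·(0.5000+2.5981i) + 3·(2.5000-0.8660i) = 8.5000+2.5982i

DFT(2x + 3y) = 2·X + 3·Y = [22, 8.5000-2.5982i, 8.5000+2.5982i]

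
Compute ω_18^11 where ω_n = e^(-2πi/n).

ω_18^11 = e^(-2πi·11/18)
= cos(-2π·11/18) + i·sin(-2π·11/18)
= cos(-22π/18) + i·sin(-22π/18)

ω_18^11 = cos(-22π/18) + i·sin(-22π/18) = -0.7660+0.6428i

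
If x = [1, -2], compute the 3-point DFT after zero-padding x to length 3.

Original 2-point DFT: [-1, 3]
Zero-padded 3-point DFT provides frequency interpolation.

DFT_3([x, 0, ...]) = [-1, 2.0000+1.7321i, 2.0000-1.7321i]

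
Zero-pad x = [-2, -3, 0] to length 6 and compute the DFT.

Original 3-point DFT: [-5, -0.5000+2.5981i, -0.5000-2.5981i]
Zero-padded 6-point DFT provides frequency interpolation.

DFT_6([x, 0, ...]) = [-5, -3.5000+2.5981i, -0.5000+2.5981i, 1, -0.5000-2.5981i, -3.5000-2.5981i]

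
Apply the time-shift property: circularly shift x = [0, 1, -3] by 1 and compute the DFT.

Time shift by 1: X_shifted[k] = ω_3^(1k) · X[k]
Shifted x = [-3, 0, 1]

DFT(x[n-1]) = [-2, -3.5000+0.8660i, -3.5000-0.8660i]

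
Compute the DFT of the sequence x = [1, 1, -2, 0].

X[k] = Σ(n=0 to 3) x[n] · ω_4^(nk)
where ω_4 = e^(-2πi/4)

Computing each X[k]:
X[0] = 0
X[1] = 3-1i
X[2] = -2
X[3] = 3+1i

X = [0, 3-1i, -2, 3+1i]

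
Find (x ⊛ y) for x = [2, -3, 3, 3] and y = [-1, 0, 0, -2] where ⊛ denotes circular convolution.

(x ⊛ y)[n] = Σ(m=0 to 3) x[m] · y[(n-m) mod 4]

Computing each output sample:
(x ⊛ y)[0] = 4
(x ⊛ y)[1] = -3
(x ⊛ y)[2] = -9
(x ⊛ y)[3] = -7

x ⊛ y = [4, -3, -9, -7]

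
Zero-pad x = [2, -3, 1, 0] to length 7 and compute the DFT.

Original 4-point DFT: [0, 1+3i, 6, 1-3i]
Zero-padded 7-point DFT provides frequency interpolation.

DFT_7([x, 0, ...]) = [0, -0.0930+1.3706i, 1.7666+3.3587i, 5.3264+2.0835i, 5.3264-2.0835i, 1.7666-3.3587i, -0.0930-1.3706i]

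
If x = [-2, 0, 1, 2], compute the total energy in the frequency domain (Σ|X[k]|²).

Parseval: Σ|x[n]|² = (1/N)Σ|X[k]|², so Σ|X[k]|² = N·Σ|x[n]|² = 4·9.0000

Σ|X[k]|² = N·Σ|x[n]|² = 4·9.0000 = 36.0000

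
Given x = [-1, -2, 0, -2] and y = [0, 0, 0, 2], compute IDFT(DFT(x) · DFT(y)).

(x ⊛ y)[n] = Σ(m=0 to 3) x[m] · y[(n-m) mod 4]

Computing each output sample:
(x ⊛ y)[0] = -4
(x ⊛ y)[1] = 0
(x ⊛ y)[2] = -4
(x ⊛ y)[3] = -2

x ⊛ y = [-4, 0, -4, -2]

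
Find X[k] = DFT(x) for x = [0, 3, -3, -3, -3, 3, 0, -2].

X[k] = Σ(n=0 to 7) x[n] · ω_8^(nk)
where ω_8 = e^(-2πi/8)

Computing each X[k]:
X[0] = -5
X[1] = 3.7071+3.7071i
X[2] = -11i
X[3] = 2.2929-2.2929i
X[4] = -7
X[5] = 2.2929+2.2929i
X[6] = 11i
X[7] = 3.7071-3.7071i

X = [-5, 3.7071+3.7071i, -11i, 2.2929-2.2929i, -7, 2.2929+2.2929i, 11i, 3.7071-3.7071i]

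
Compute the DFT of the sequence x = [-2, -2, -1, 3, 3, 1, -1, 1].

X[k] = Σ(n=0 to 7) x[n] · ω_8^(nk)
where ω_8 = e^(-2πi/8)

Computing each X[k]:
X[0] = 2
X[1] = -8.5355+0.7071i
X[2] = 3+5i
X[3] = -1.4645+0.7071i
X[4] = -4
X[5] = -1.4645-0.7071i
X[6] = 3-5i
X[7] = -8.5355-0.7071i

X = [2, -8.5355+0.7071i, 3+5i, -1.4645+0.7071i, -4, -1.4645-0.7071i, 3-5i, -8.5355-0.7071i]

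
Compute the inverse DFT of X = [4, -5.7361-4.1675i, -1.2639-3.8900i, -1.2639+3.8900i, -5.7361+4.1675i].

x[n] = (1/5) Σ(k=0 to 4) X[k] · e^(2πikn/5)

Computing each x[n]:
x[0] = -2
x[1] = 3
x[2] = 2
x[3] = 3
x[4] = -2

x = [-2, 3, 2, 3, -2]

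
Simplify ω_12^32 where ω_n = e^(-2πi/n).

Since ω_12^12 = 1, powers reduce modulo 12.
32 mod 12 = 8
So ω_12^32 = ω_12^8 = e^(-2πi·8/12)

ω_12^32 = ω_12^8 = -0.5000+0.8660i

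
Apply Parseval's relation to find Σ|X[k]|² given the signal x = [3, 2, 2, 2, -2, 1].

Parseval: Σ|x[n]|² = (1/N)Σ|X[k]|², so Σ|X[k]|² = N·Σ|x[n]|² = 6·26.0000

Σ|X[k]|² = N·Σ|x[n]|² = 6·26.0000 = 156.0000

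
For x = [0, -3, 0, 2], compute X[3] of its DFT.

X[3] = Σ(n=0 to 3) x[n] · ω_4^(3n) where ω_4 = e^(-2πi/4)
= (0)·ω_4^0 + (-3)·ω_4^3 + (0)·ω_4^6 + (2)·ω_4^9

X[3] = -5i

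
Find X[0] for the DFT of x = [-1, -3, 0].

X[0] = Σ(n=0 to 2) x[n] · ω_3^0 = Σ x[n]
= (-1) + (-3) + (0)

X[0] = -4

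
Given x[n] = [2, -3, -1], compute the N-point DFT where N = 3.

X[k] = Σ(n=0 to 2) x[n] · ω_3^(nk)
where ω_3 = e^(-2πi/3)

Computing each X[k]:
X[0] = -2
X[1] = 4.0000+1.7321i
X[2] = 4.0000-1.7321i

X = [-2, 4.0000+1.7321i, 4.0000-1.7321i]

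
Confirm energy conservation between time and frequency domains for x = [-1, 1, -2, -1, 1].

Time domain:
Σ|x[n]|² = |-1|² + |1|² + |-2|² + |-1|² + |1|² = 8.0000

Frequency domain:
(1/5)Σ|X[k]|² = (1/5)(|-2|² + |2.0451+0.5878i|² + |-3.5451-0.9511i|² + |-3.5451+0.9511i|² + |2.0451-0.5878i|²) = (1/5)·40.0000 = 8.0000

Both sides agree, confirming Parseval's theorem.

Σ|x[n]|² = (1/N)Σ|X[k]|² = 8.0000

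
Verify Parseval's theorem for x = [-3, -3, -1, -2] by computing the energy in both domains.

Time domain:
Σ|x[n]|² = |-3|² + |-3|² + |-1|² + |-2|² = 23.0000

Frequency domain:
(1/4)Σ|X[k]|² = (1/4)(|-9|² + |-2+1i|² + |1|² + |-2-1i|²) = (1/4)·92.0000 = 23.0000

Both sides agree, confirming Parseval's theorem.

Σ|x[n]|² = (1/N)Σ|X[k]|² = 23.0000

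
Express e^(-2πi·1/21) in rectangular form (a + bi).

ω_21^1 = e^(-2πi·1/21)
= cos(-2π·1/21) + i·sin(-2π·1/21)
= cos(-2π/21) + i·sin(-2π/21)

ω_21^1 = cos(-2π/21) + i·sin(-2π/21) = 0.9556-0.2948i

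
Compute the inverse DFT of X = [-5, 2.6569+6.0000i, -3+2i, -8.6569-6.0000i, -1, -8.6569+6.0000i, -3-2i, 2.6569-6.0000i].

x[n] = (1/8) Σ(k=0 to 7) X[k] · e^(2πikn/8)

Computing each x[n]:
x[0] = -3
x[1] = 1
x[2] = -3
x[3] = -2
x[4] = 0
x[5] = -3
x[6] = 3
x[7] = 2

x = [-3, 1, -3, -2, 0, -3, 3, 2]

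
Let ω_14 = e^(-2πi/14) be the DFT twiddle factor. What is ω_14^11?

ω_14^11 = e^(-2πi·11/14)
= cos(-2π·11/14) + i·sin(-2π·11/14)
= cos(-22π/14) + i·sin(-22π/14)

ω_14^11 = cos(-22π/14) + i·sin(-22π/14) = 0.2225+0.9749i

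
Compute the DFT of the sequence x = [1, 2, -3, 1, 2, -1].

X[k] = Σ(n=0 to 5) x[n] · ω_6^(nk)
where ω_6 = e^(-2πi/6)

Computing each X[k]:
X[0] = 2
X[1] = 1.0000+1.7321i
X[2] = 2.0000-6.9282i
X[3] = -2
X[4] = 2.0000+6.9282i
X[5] = 1.0000-1.7321i

X = [2, 1.0000+1.7321i, 2.0000-6.9282i, -2, 2.0000+6.9282i, 1.0000-1.7321i]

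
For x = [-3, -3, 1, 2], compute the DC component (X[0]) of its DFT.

X[0] = Σ(n=0 to 3) x[n] · ω_4^0 = Σ x[n]
= (-3) + (-3) + (1) + (2)

X[0] = -3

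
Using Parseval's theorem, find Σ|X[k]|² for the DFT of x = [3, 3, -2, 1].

Parseval: Σ|x[n]|² = (1/N)Σ|X[k]|², so Σ|X[k]|² = N·Σ|x[n]|² = 4·23.0000

Σ|X[k]|² = N·Σ|x[n]|² = 4·23.0000 = 92.0000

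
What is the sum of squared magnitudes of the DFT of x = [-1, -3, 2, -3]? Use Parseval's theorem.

Parseval: Σ|x[n]|² = (1/N)Σ|X[k]|², so Σ|X[k]|² = N·Σ|x[n]|² = 4·23.0000

Σ|X[k]|² = N·Σ|x[n]|² = 4·23.0000 = 92.0000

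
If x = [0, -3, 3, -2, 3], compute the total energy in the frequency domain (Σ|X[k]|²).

Parseval: Σ|x[n]|² = (1/N)Σ|X[k]|², so Σ|X[k]|² = N·Σ|x[n]|² = 5·31.0000

Σ|X[k]|² = N·Σ|x[n]|² = 5·31.0000 = 155.0000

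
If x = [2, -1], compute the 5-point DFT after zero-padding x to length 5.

Original 2-point DFT: [1, 3]
Zero-padded 5-point DFT provides frequency interpolation.

DFT_5([x, 0, ...]) = [1, 1.6910+0.9511i, 2.8090+0.5878i, 2.8090-0.5878i, 1.6910-0.9511i]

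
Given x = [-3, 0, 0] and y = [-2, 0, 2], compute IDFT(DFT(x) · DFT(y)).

(x ⊛ y)[n] = Σ(m=0 to 2) x[m] · y[(n-m) mod 3]

Computing each output sample:
(x ⊛ y)[0] = 6
(x ⊛ y)[1] = 0
(x ⊛ y)[2] = -6

x ⊛ y = [6, 0, -6]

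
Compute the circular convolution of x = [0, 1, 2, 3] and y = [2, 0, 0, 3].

(x ⊛ y)[n] = Σ(m=0 to 3) x[m] · y[(n-m) mod 4]

Computing each output sample:
(x ⊛ y)[0] = 3
(x ⊛ y)[1] = 8
(x ⊛ y)[2] = 13
(x ⊛ y)[3] = 6

x ⊛ y = [3, 8, 13, 6]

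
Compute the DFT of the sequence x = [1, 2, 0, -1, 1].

X[k] = Σ(n=0 to 4) x[n] · ω_5^(nk)
where ω_5 = e^(-2πi/5)

Computing each X[k]:
X[0] = 3
X[1] = 2.7361-1.5388i
X[2] = -1.7361+0.3633i
X[3] = -1.7361-0.3633i
X[4] = 2.7361+1.5388i

X = [3, 2.7361-1.5388i, -1.7361+0.3633i, -1.7361-0.3633i, 2.7361+1.5388i]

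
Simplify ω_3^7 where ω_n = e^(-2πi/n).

Since ω_3^3 = 1, powers reduce modulo 3.
7 mod 3 = 1
So ω_3^7 = ω_3^1 = e^(-2πi·1/3)

ω_3^7 = ω_3^1 = -0.5000-0.8660i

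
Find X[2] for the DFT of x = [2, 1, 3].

X[2] = Σ(n=0 to 2) x[n] · ω_3^(2n) where ω_3 = e^(-2πi/3)
= (2)·ω_3^0 + (1)·ω_3^2 + (3)·ω_3^4

X[2] = -1.7321i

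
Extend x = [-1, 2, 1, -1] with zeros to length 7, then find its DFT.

Original 4-point DFT: [1, -2-3i, -1, -2+3i]
Zero-padded 7-point DFT provides frequency interpolation.

DFT_7([x, 0, ...]) = [1, 0.9254-2.1047i, -2.9695-2.2978i, -1.9559+0.8890i, -1.9559-0.8890i, -2.9695+2.2978i, 0.9254+2.1047i]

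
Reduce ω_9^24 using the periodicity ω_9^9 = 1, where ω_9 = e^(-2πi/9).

Since ω_9^9 = 1, powers reduce modulo 9.
24 mod 9 = 6
So ω_9^24 = ω_9^6 = e^(-2πi·6/9)

ω_9^24 = ω_9^6 = -0.5000+0.8660i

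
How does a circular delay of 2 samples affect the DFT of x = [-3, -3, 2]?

Time shift by 2: X_shifted[k] = ω_3^(2k) · X[k]
Shifted x = [-3, 2, -3]

DFT(x[n-2]) = [-4, -2.5000-4.3301i, -2.5000+4.3301i]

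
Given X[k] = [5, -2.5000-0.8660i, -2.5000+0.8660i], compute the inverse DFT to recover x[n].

x[n] = (1/3) Σ(k=0 to 2) X[k] · e^(2πikn/3)

Computing each x[n]:
x[0] = 0
x[1] = 3
x[2] = 2

x = [0, 3, 2]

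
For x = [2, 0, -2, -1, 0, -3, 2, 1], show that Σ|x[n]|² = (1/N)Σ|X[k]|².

Time domain:
Σ|x[n]|² = |2|² + |0|² + |-2|² + |-1|² + |0|² + |-3|² + |2|² + |1|² = 23.0000

Frequency domain:
(1/8)Σ|X[k]|² = (1/8)(|-1|² + |5.5355+3.2929i|² + |2+3i|² + |-1.5355-4.7071i|² + |5|² + |-1.5355+4.7071i|² + |2-3i|² + |5.5355-3.2929i|²) = (1/8)·184.0000 = 23.0000

Both sides agree, confirming Parseval's theorem.

Σ|x[n]|² = (1/N)Σ|X[k]|² = 23.0000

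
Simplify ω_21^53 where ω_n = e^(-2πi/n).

Since ω_21^21 = 1, powers reduce modulo 21.
53 mod 21 = 11
So ω_21^53 = ω_21^11 = e^(-2πi·11/21)

ω_21^53 = ω_21^11 = -0.9888+0.1490i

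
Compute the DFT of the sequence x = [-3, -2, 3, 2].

X[k] = Σ(n=0 to 3) x[n] · ω_4^(nk)
where ω_4 = e^(-2πi/4)

Computing each X[k]:
X[0] = 0
X[1] = -6+4i
X[2] = 0
X[3] = -6-4i

X = [0, -6+4i, 0, -6-4i]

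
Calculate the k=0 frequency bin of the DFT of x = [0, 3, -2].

X[0] = Σ(n=0 to 2) x[n] · ω_3^0 = Σ x[n]
= (0) + (3) + (-2)

X[0] = 1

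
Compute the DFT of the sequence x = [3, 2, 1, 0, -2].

X[k] = Σ(n=0 to 4) x[n] · ω_5^(nk)
where ω_5 = e^(-2πi/5)

Computing each X[k]:
X[0] = 4
X[1] = 2.1910-4.3920i
X[2] = 3.3090-1.4001i
X[3] = 3.3090+1.4001i
X[4] = 2.1910+4.3920i

X = [4, 2.1910-4.3920i, 3.3090-1.4001i, 3.3090+1.4001i, 2.1910+4.3920i]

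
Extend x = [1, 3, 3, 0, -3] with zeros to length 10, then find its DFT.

Original 5-point DFT: [4, -1.4271-7.4697i, 1.9271-0.6735i, 1.9271+0.6735i, -1.4271+7.4697i]
Zero-padded 10-point DFT provides frequency interpolation.

DFT_10([x, 0, ...]) = [4, 6.7812-2.8532i, -1.4271-7.4697i, -3.2812+1.7634i, 1.9271-0.6735i, -2, 1.9271+0.6735i, -3.2812-1.7634i, -1.4271+7.4697i, 6.7812+2.8532i]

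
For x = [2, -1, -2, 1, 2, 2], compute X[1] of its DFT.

X[1] = Σ(n=0 to 5) x[n] · ω_6^(1n) where ω_6 = e^(-2πi/6)
= (2)·ω_6^0 + (-1)·ω_6^1 + (-2)·ω_6^2 + (1)·ω_6^3 + (2)·ω_6^4 + (2)·ω_6^5

X[1] = 1.5000+6.0622i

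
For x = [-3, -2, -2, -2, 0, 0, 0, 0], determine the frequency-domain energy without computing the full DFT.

Parseval: Σ|x[n]|² = (1/N)Σ|X[k]|², so Σ|X[k]|² = N·Σ|x[n]|² = 8·21.0000

Σ|X[k]|² = N·Σ|x[n]|² = 8·21.0000 = 168.0000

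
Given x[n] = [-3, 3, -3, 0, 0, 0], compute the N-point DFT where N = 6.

X[k] = Σ(n=0 to 5) x[n] · ω_6^(nk)
where ω_6 = e^(-2πi/6)

Computing each X[k]:
X[0] = -3
X[1] = 0
X[2] = -3.0000-5.1962i
X[3] = -9
X[4] = -3.0000+5.1962i
X[5] = 0

X = [-3, 0, -3.0000-5.1962i, -9, -3.0000+5.1962i, 0]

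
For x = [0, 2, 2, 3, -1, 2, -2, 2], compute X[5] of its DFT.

X[5] = Σ(n=0 to 7) x[n] · ω_8^(5n) where ω_8 = e^(-2πi/8)
= (0)·ω_8^0 + (2)·ω_8^5 + (2)·ω_8^10 + (3)·ω_8^15 + (-1)·ω_8^20 + (2)·ω_8^25 + (-2)·ω_8^30 + (2)·ω_8^35

X[5] = 1.7071-3.2929i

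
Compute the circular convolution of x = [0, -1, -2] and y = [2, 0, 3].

(x ⊛ y)[n] = Σ(m=0 to 2) x[m] · y[(n-m) mod 3]

Computing each output sample:
(x ⊛ y)[0] = -3
(x ⊛ y)[1] = -8
(x ⊛ y)[2] = -4

x ⊛ y = [-3, -8, -4]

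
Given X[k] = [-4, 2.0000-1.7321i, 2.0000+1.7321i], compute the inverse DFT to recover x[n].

x[n] = (1/3) Σ(k=0 to 2) X[k] · e^(2πikn/3)

Computing each x[n]:
x[0] = 0
x[1] = -1
x[2] = -3

x = [0, -1, -3]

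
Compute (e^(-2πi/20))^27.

Since ω_20^20 = 1, powers reduce modulo 20.
27 mod 20 = 7
So ω_20^27 = ω_20^7 = e^(-2πi·7/20)

ω_20^27 = ω_20^7 = -0.5878-0.8090i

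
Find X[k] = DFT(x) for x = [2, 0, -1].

X[k] = Σ(n=0 to 2) x[n] · ω_3^(nk)
where ω_3 = e^(-2πi/3)

Computing each X[k]:
X[0] = 1
X[1] = 2.5000-0.8660i
X[2] = 2.5000+0.8660i

X = [1, 2.5000-0.8660i, 2.5000+0.8660i]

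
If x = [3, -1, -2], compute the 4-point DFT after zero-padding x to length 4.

Original 3-point DFT: [0, 4.5000-0.8660i, 4.5000+0.8660i]
Zero-padded 4-point DFT provides frequency interpolation.

DFT_4([x, 0, ...]) = [0, 5+1i, 2, 5-1i]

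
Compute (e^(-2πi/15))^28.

Since ω_15^15 = 1, powers reduce modulo 15.
28 mod 15 = 13
So ω_15^28 = ω_15^13 = e^(-2πi·13/15)

ω_15^28 = ω_15^13 = 0.6691+0.7431i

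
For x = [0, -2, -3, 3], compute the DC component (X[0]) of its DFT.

X[0] = Σ(n=0 to 3) x[n] · ω_4^0 = Σ x[n]
= (0) + (-2) + (-3) + (3)

X[0] = -2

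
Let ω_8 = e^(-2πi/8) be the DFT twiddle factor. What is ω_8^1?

ω_8^1 = e^(-2πi·1/8)
= cos(-2π·1/8) + i·sin(-2π·1/8)
= cos(-2π/8) + i·sin(-2π/8)

ω_8^1 = cos(-2π/8) + i·sin(-2π/8) = 0.7071-0.7071i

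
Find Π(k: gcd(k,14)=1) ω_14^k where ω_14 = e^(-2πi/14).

The primitive 14th roots of unity are ω_14^k for k coprime to 14: k ∈ {1, 3, 5, 9, 11, 13}
Their product equals the constant term of the cyclotomic polynomial Φ_14(x) up to sign.
For n ≥ 3, the product of all primitive nth roots of unity is 1. (For n=1 it is 1; for n=2 it is -1.)

1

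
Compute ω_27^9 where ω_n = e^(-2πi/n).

ω_27^9 = e^(-2πi·9/27)
= cos(-2π·9/27) + i·sin(-2π·9/27)
= cos(-18π/27) + i·sin(-18π/27)

ω_27^9 = cos(-18π/27) + i·sin(-18π/27) = -0.5000-0.8660i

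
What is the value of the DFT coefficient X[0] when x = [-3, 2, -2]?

X[0] = Σ(n=0 to 2) x[n] · ω_3^0 = Σ x[n]
= (-3) + (2) + (-2)

X[0] = -3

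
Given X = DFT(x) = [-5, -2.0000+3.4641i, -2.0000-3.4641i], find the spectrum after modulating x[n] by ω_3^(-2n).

Modulation property: DFT(ω_3^(-2n)·x[n]) = X[(k-2) mod 3], so circularly shift X by 2 positions.

X[k-2] = [-2.0000+3.4641i, -2.0000-3.4641i, -5]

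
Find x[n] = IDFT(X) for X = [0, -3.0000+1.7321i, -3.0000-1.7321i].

x[n] = (1/3) Σ(k=0 to 2) X[k] · e^(2πikn/3)

Computing each x[n]:
x[0] = -2
x[1] = 0
x[2] = 2

x = [-2, 0, 2]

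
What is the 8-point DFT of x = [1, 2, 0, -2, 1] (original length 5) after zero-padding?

Original 5-point DFT: [2, 3.5451-2.1266i, -2.0451+1.3143i, -2.0451-1.3143i, 3.5451+2.1266i]
Zero-padded 8-point DFT provides frequency interpolation.

DFT_8([x, 0, ...]) = [2, 2.8284, 2-4i, -2.8284, 2, -2.8284, 2+4i, 2.8284]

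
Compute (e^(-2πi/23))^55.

Since ω_23^23 = 1, powers reduce modulo 23.
55 mod 23 = 9
So ω_23^55 = ω_23^9 = e^(-2πi·9/23)

ω_23^55 = ω_23^9 = -0.7757-0.6311i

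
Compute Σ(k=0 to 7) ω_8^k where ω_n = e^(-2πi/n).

Sum of all nth roots of unity equals 0 for n > 1 (geometric series with r ≠ 1).

0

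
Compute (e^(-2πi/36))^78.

Since ω_36^36 = 1, powers reduce modulo 36.
78 mod 36 = 6
So ω_36^78 = ω_36^6 = e^(-2πi·6/36)

ω_36^78 = ω_36^6 = 0.5000-0.8660i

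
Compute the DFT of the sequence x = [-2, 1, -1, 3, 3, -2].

X[k] = Σ(n=0 to 5) x[n] · ω_6^(nk)
where ω_6 = e^(-2πi/6)

Computing each X[k]:
X[0] = 2
X[1] = -6.5000+0.8660i
X[2] = 0.5000-6.0622i
X[3] = -2
X[4] = 0.5000+6.0622i
X[5] = -6.5000-0.8660i

X = [2, -6.5000+0.8660i, 0.5000-6.0622i, -2, 0.5000+6.0622i, -6.5000-0.8660i]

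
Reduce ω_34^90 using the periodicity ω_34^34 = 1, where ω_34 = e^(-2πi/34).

Since ω_34^34 = 1, powers reduce modulo 34.
90 mod 34 = 22
So ω_34^90 = ω_34^22 = e^(-2πi·22/34)

ω_34^90 = ω_34^22 = -0.6026+0.7980i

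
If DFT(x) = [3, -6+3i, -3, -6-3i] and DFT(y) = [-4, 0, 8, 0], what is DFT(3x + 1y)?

By linearity: DFT(3x + 1y) = 3·DFT(x) + 1·DFT(y)
= 3·[3, -6+3i, -3, -6-3i] + 1·[-4, 0, 8, 0]

Computing element-wise:
Z[0] = 3·(3) + 1·(-4) = 5
Z[1] = 3·(-6+3i) + 1·(0) = -18+9i
Z[2] = 3·(-3) + 1·(8) = -1
Z[3] = 3·(-6-3i) + 1·(0) = -18-9i

DFT(3x + 1y) = 3·X + 1·Y = [5, -18+9i, -1, -18-9i]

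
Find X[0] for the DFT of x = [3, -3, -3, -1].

X[0] = Σ(n=0 to 3) x[n] · ω_4^0 = Σ x[n]
= (3) + (-3) + (-3) + (-1)

X[0] = -4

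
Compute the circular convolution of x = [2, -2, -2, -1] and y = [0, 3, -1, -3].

(x ⊛ y)[n] = Σ(m=0 to 3) x[m] · y[(n-m) mod 4]

Computing each output sample:
(x ⊛ y)[0] = 5
(x ⊛ y)[1] = 13
(x ⊛ y)[2] = -5
(x ⊛ y)[3] = -10

x ⊛ y = [5, 13, -5, -10]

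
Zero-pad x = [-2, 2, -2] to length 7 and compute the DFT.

Original 3-point DFT: [-2, -2.0000-3.4641i, -2.0000+3.4641i]
Zero-padded 7-point DFT provides frequency interpolation.

DFT_7([x, 0, ...]) = [-2, -0.3080+0.3862i, -0.6431-2.8176i, -5.0489-2.4314i, -5.0489+2.4314i, -0.6431+2.8176i, -0.3080-0.3862i]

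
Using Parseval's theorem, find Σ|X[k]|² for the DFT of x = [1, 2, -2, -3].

Parseval: Σ|x[n]|² = (1/N)Σ|X[k]|², so Σ|X[k]|² = N·Σ|x[n]|² = 4·18.0000

Σ|X[k]|² = N·Σ|x[n]|² = 4·18.0000 = 72.0000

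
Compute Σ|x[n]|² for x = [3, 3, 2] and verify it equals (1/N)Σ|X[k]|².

Time domain:
Σ|x[n]|² = |3|² + |3|² + |2|² = 22.0000

Frequency domain:
(1/3)Σ|X[k]|² = (1/3)(|8|² + |0.5000-0.8660i|² + |0.5000+0.8660i|²) = (1/3)·66.0000 = 22.0000

Both sides agree, confirming Parseval's theorem.

Σ|x[n]|² = (1/N)Σ|X[k]|² = 22.0000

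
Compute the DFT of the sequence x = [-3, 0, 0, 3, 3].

X[k] = Σ(n=0 to 4) x[n] · ω_5^(nk)
where ω_5 = e^(-2πi/5)

Computing each X[k]:
X[0] = 3
X[1] = -4.5000+4.6165i
X[2] = -4.5000-1.0898i
X[3] = -4.5000+1.0898i
X[4] = -4.5000-4.6165i

X = [3, -4.5000+4.6165i, -4.5000-1.0898i, -4.5000+1.0898i, -4.5000-4.6165i]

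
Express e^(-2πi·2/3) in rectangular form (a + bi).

ω_3^2 = e^(-2πi·2/3)
= cos(-2π·2/3) + i·sin(-2π·2/3)
= cos(-4π/3) + i·sin(-4π/3)

ω_3^2 = cos(-4π/3) + i·sin(-4π/3) = -0.5000+0.8660i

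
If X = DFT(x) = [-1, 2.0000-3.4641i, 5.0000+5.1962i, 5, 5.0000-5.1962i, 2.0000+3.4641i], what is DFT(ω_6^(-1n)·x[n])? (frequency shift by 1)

Modulation property: DFT(ω_6^(-1n)·x[n]) = X[(k-1) mod 6], so circularly shift X by 1 positions.

X[k-1] = [2.0000+3.4641i, -1, 2.0000-3.4641i, 5.0000+5.1962i, 5, 5.0000-5.1962i]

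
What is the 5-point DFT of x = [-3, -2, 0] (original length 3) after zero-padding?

Original 3-point DFT: [-5, -2.0000+1.7321i, -2.0000-1.7321i]
Zero-padded 5-point DFT provides frequency interpolation.

DFT_5([x, 0, ...]) = [-5, -3.6180+1.9021i, -1.3820+1.1756i, -1.3820-1.1756i, -3.6180-1.9021i]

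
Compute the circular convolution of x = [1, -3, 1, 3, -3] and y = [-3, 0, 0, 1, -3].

(x ⊛ y)[n] = Σ(m=0 to 4) x[m] · y[(n-m) mod 5]

Computing each output sample:
(x ⊛ y)[0] = 7
(x ⊛ y)[1] = 9
(x ⊛ y)[2] = -15
(x ⊛ y)[3] = 1
(x ⊛ y)[4] = 3

x ⊛ y = [7, 9, -15, 1, 3]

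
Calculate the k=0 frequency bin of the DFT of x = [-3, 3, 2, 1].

X[0] = Σ(n=0 to 3) x[n] · ω_4^0 = Σ x[n]
= (-3) + (3) + (2) + (1)

X[0] = 3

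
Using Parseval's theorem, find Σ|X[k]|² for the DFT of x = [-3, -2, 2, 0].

Parseval: Σ|x[n]|² = (1/N)Σ|X[k]|², so Σ|X[k]|² = N·Σ|x[n]|² = 4·17.0000

Σ|X[k]|² = N·Σ|x[n]|² = 4·17.0000 = 68.0000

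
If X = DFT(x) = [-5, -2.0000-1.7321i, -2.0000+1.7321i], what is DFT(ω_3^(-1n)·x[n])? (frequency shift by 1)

Modulation property: DFT(ω_3^(-1n)·x[n]) = X[(k-1) mod 3], so circularly shift X by 1 positions.

X[k-1] = [-2.0000+1.7321i, -5, -2.0000-1.7321i]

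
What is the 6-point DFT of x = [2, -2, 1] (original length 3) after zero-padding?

Original 3-point DFT: [1, 2.5000+2.5981i, 2.5000-2.5981i]
Zero-padded 6-point DFT provides frequency interpolation.

DFT_6([x, 0, ...]) = [1, 0.5000+0.8660i, 2.5000+2.5981i, 5, 2.5000-2.5981i, 0.5000-0.8660i]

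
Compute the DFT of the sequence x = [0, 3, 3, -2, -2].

X[k] = Σ(n=0 to 4) x[n] · ω_5^(nk)
where ω_5 = e^(-2πi/5)

Computing each X[k]:
X[0] = 2
X[1] = -0.5000-7.6942i
X[2] = -0.5000+1.8164i
X[3] = -0.5000-1.8164i
X[4] = -0.5000+7.6942i

X = [2, -0.5000-7.6942i, -0.5000+1.8164i, -0.5000-1.8164i, -0.5000+7.6942i]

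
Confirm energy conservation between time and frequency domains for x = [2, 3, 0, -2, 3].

Time domain:
Σ|x[n]|² = |2|² + |3|² + |0|² + |-2|² + |3|² = 26.0000

Frequency domain:
(1/5)Σ|X[k]|² = (1/5)(|6|² + |5.4721-1.1756i|² + |-3.4721+1.9021i|² + |-3.4721-1.9021i|² + |5.4721+1.1756i|²) = (1/5)·130.0000 = 26.0000

Both sides agree, confirming Parseval's theorem.

Σ|x[n]|² = (1/N)Σ|X[k]|² = 26.0000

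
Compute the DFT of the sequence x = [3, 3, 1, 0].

X[k] = Σ(n=0 to 3) x[n] · ω_4^(nk)
where ω_4 = e^(-2πi/4)

Computing each X[k]:
X[0] = 7
X[1] = 2-3i
X[2] = 1
X[3] = 2+3i

X = [7, 2-3i, 1, 2+3i]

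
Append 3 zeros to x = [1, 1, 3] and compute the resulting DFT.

Original 3-point DFT: [5, -1.0000+1.7321i, -1.0000-1.7321i]
Zero-padded 6-point DFT provides frequency interpolation.

DFT_6([x, 0, ...]) = [5, -3.4641i, -1.0000+1.7321i, 3, -1.0000-1.7321i, 3.4641i]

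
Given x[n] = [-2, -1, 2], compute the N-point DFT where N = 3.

X[k] = Σ(n=0 to 2) x[n] · ω_3^(nk)
where ω_3 = e^(-2πi/3)

Computing each X[k]:
X[0] = -1
X[1] = -2.5000+2.5981i
X[2] = -2.5000-2.5981i

X = [-1, -2.5000+2.5981i, -2.5000-2.5981i]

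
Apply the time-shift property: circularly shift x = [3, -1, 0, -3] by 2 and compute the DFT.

Time shift by 2: X_shifted[k] = ω_4^(2k) · X[k]
Shifted x = [0, -3, 3, -1]

DFT(x[n-2]) = [-1, -3+2i, 7, -3-2i]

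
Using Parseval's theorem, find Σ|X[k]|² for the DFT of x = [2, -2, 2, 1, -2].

Parseval: Σ|x[n]|² = (1/N)Σ|X[k]|², so Σ|X[k]|² = N·Σ|x[n]|² = 5·17.0000

Σ|X[k]|² = N·Σ|x[n]|² = 5·17.0000 = 85.0000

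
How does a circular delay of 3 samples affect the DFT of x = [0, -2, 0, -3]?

Time shift by 3: X_shifted[k] = ω_4^(3k) · X[k]
Shifted x = [-2, 0, -3, 0]

DFT(x[n-3]) = [-5, 1, -5, 1]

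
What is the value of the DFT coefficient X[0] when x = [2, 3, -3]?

X[0] = Σ(n=0 to 2) x[n] · ω_3^0 = Σ x[n]
= (2) + (3) + (-3)

X[0] = 2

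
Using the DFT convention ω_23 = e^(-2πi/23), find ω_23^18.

ω_23^18 = e^(-2πi·18/23)
= cos(-2π·18/23) + i·sin(-2π·18/23)
= cos(-36π/23) + i·sin(-36π/23)

ω_23^18 = cos(-36π/23) + i·sin(-36π/23) = 0.2035+0.9791i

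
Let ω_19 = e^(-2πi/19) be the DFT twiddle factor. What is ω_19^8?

ω_19^8 = e^(-2πi·8/19)
= cos(-2π·8/19) + i·sin(-2π·8/19)
= cos(-16π/19) + i·sin(-16π/19)

ω_19^8 = cos(-16π/19) + i·sin(-16π/19) = -0.8795-0.4759i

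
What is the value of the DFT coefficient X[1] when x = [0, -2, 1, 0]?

X[1] = Σ(n=0 to 3) x[n] · ω_4^(1n) where ω_4 = e^(-2πi/4)
= (0)·ω_4^0 + (-2)·ω_4^1 + (1)·ω_4^2 + (0)·ω_4^3

X[1] = -1+2i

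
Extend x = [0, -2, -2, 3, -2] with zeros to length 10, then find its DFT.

Original 5-point DFT: [-3, -2.0451+2.9389i, 3.5451-4.7553i, 3.5451+4.7553i, -2.0451-2.9389i]
Zero-padded 10-point DFT provides frequency interpolation.

DFT_10([x, 0, ...]) = [-3, -1.5451+1.4001i, -2.0451+2.9389i, 4.0451+4.3920i, 3.5451-4.7553i, -5, 3.5451+4.7553i, 4.0451-4.3920i, -2.0451-2.9389i, -1.5451-1.4001i]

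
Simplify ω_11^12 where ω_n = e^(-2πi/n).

Since ω_11^11 = 1, powers reduce modulo 11.
12 mod 11 = 1
So ω_11^12 = ω_11^1 = e^(-2πi·1/11)

ω_11^12 = ω_11^1 = 0.8413-0.5406i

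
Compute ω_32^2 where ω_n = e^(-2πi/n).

ω_32^2 = e^(-2πi·2/32)
= cos(-2π·2/32) + i·sin(-2π·2/32)
= cos(-4π/32) + i·sin(-4π/32)

ω_32^2 = cos(-4π/32) + i·sin(-4π/32) = 0.9239-0.3827i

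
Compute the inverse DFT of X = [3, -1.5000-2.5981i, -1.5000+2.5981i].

x[n] = (1/3) Σ(k=0 to 2) X[k] · e^(2πikn/3)

Computing each x[n]:
x[0] = 0
x[1] = 3
x[2] = 0

x = [0, 3, 0]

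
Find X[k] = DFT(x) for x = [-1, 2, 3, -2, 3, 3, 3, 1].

X[k] = Σ(n=0 to 7) x[n] · ω_8^(nk)
where ω_8 = e^(-2πi/8)

Computing each X[k]:
X[0] = 12
X[1] = -2.5858+2.8284i
X[2] = -4-6i
X[3] = -5.4142+2.8284i
X[4] = 4
X[5] = -5.4142-2.8284i
X[6] = -4+6i
X[7] = -2.5858-2.8284i

X = [12, -2.5858+2.8284i, -4-6i, -5.4142+2.8284i, 4, -5.4142-2.8284i, -4+6i, -2.5858-2.8284i]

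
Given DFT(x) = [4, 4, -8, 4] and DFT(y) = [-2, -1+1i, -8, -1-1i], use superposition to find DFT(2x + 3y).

By linearity: DFT(2x + 3y) = 2·DFT(x) + 3·DFT(y)
= 2·[4, 4, -8, 4] + 3·[-2, -1+1i, -8, -1-1i]

Computing element-wise:
Z[0] = 2·(4) + 3·(-2) = 2
Z[1] = 2·(4) + 3·(-1+1i) = 5+3i
Z[2] = 2·(-8) + 3·(-8) = -40
Z[3] = 2·(4) + 3·(-1-1i) = 5-3i

DFT(2x + 3y) = 2·X + 3·Y = [2, 5+3i, -40, 5-3i]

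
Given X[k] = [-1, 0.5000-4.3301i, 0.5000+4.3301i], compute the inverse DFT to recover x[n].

x[n] = (1/3) Σ(k=0 to 2) X[k] · e^(2πikn/3)

Computing each x[n]:
x[0] = 0
x[1] = 2
x[2] = -3

x = [0, 2, -3]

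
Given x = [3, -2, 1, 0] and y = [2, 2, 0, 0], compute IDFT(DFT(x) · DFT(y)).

(x ⊛ y)[n] = Σ(m=0 to 3) x[m] · y[(n-m) mod 4]

Computing each output sample:
(x ⊛ y)[0] = 6
(x ⊛ y)[1] = 2
(x ⊛ y)[2] = -2
(x ⊛ y)[3] = 2

x ⊛ y = [6, 2, -2, 2]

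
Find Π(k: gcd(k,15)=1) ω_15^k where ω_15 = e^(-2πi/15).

The primitive 15th roots of unity are ω_15^k for k coprime to 15: k ∈ {1, 2, 4, 7, 8, 11, 13, 14}
Their product equals the constant term of the cyclotomic polynomial Φ_15(x) up to sign.
For n ≥ 3, the product of all primitive nth roots of unity is 1. (For n=1 it is 1; for n=2 it is -1.)

1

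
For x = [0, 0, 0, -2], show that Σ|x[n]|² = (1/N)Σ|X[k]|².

Time domain:
Σ|x[n]|² = |0|² + |0|² + |0|² + |-2|² = 4.0000

Frequency domain:
(1/4)Σ|X[k]|² = (1/4)(|-2|² + |-2i|² + |2|² + |2i|²) = (1/4)·16.0000 = 4.0000

Both sides agree, confirming Parseval's theorem.

Σ|x[n]|² = (1/N)Σ|X[k]|² = 4.0000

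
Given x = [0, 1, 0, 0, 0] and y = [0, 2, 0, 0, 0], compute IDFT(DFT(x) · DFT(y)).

(x ⊛ y)[n] = Σ(m=0 to 4) x[m] · y[(n-m) mod 5]

Computing each output sample:
(x ⊛ y)[0] = 0
(x ⊛ y)[1] = 0
(x ⊛ y)[2] = 2
(x ⊛ y)[3] = 0
(x ⊛ y)[4] = 0

x ⊛ y = [0, 0, 2, 0, 0]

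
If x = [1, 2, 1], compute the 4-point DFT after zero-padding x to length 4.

Original 3-point DFT: [4, -0.5000-0.8660i, -0.5000+0.8660i]
Zero-padded 4-point DFT provides frequency interpolation.

DFT_4([x, 0, ...]) = [4, -2i, 0, 2i]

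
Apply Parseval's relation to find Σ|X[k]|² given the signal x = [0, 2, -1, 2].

Parseval: Σ|x[n]|² = (1/N)Σ|X[k]|², so Σ|X[k]|² = N·Σ|x[n]|² = 4·9.0000

Σ|X[k]|² = N·Σ|x[n]|² = 4·9.0000 = 36.0000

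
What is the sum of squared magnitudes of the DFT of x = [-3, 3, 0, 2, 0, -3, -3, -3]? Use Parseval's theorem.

Parseval: Σ|x[n]|² = (1/N)Σ|X[k]|², so Σ|X[k]|² = N·Σ|x[n]|² = 8·49.0000

Σ|X[k]|² = N·Σ|x[n]|² = 8·49.0000 = 392.0000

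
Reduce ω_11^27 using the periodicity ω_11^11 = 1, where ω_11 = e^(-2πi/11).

Since ω_11^11 = 1, powers reduce modulo 11.
27 mod 11 = 5
So ω_11^27 = ω_11^5 = e^(-2πi·5/11)

ω_11^27 = ω_11^5 = -0.9595-0.2817i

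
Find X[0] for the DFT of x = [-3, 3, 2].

X[0] = Σ(n=0 to 2) x[n] · ω_3^0 = Σ x[n]
= (-3) + (3) + (2)

X[0] = 2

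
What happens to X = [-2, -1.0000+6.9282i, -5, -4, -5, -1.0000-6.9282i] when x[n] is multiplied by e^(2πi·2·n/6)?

Modulation property: DFT(ω_6^(-2n)·x[n]) = X[(k-2) mod 6], so circularly shift X by 2 positions.

X[k-2] = [-5, -1.0000-6.9282i, -2, -1.0000+6.9282i, -5, -4]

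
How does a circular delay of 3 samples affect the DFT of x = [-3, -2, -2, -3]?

Time shift by 3: X_shifted[k] = ω_4^(3k) · X[k]
Shifted x = [-2, -2, -3, -3]

DFT(x[n-3]) = [-10, 1-1i, 0, 1+1i]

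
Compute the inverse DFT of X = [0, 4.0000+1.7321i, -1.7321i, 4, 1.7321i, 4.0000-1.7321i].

x[n] = (1/6) Σ(k=0 to 5) X[k] · e^(2πikn/6)

Computing each x[n]:
x[0] = 2
x[1] = 0
x[2] = -1
x[3] = -2
x[4] = 1
x[5] = 0

x = [2, 0, -1, -2, 1, 0]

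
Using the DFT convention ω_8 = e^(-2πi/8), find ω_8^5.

ω_8^5 = e^(-2πi·5/8)
= cos(-2π·5/8) + i·sin(-2π·5/8)
= cos(-10π/8) + i·sin(-10π/8)

ω_8^5 = cos(-10π/8) + i·sin(-10π/8) = -0.7071+0.7071i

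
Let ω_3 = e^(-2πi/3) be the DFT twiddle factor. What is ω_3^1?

ω_3^1 = e^(-2πi·1/3)
= cos(-2π·1/3) + i·sin(-2π·1/3)
= cos(-2π/3) + i·sin(-2π/3)

ω_3^1 = cos(-2π/3) + i·sin(-2π/3) = -0.5000-0.8660i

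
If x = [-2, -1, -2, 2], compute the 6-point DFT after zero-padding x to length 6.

Original 4-point DFT: [-3, 3i, -5, -3i]
Zero-padded 6-point DFT provides frequency interpolation.

DFT_6([x, 0, ...]) = [-3, -3.5000+2.5981i, 1.5000-0.8660i, -5, 1.5000+0.8660i, -3.5000-2.5981i]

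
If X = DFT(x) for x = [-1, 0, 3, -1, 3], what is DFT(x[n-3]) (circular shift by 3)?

Time shift by 3: X_shifted[k] = ω_5^(3k) · X[k]
Shifted x = [3, -1, 3, -1, 0]

DFT(x[n-3]) = [4, 1.0729-1.4001i, 4.4271+4.3920i, 4.4271-4.3920i, 1.0729+1.4001i]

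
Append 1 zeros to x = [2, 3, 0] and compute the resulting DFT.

Original 3-point DFT: [5, 0.5000-2.5981i, 0.5000+2.5981i]
Zero-padded 4-point DFT provides frequency interpolation.

DFT_4([x, 0, ...]) = [5, 2-3i, -1, 2+3i]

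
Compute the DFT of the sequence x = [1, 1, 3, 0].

X[k] = Σ(n=0 to 3) x[n] · ω_4^(nk)
where ω_4 = e^(-2πi/4)

Computing each X[k]:
X[0] = 5
X[1] = -2-1i
X[2] = 3
X[3] = -2+1i

X = [5, -2-1i, 3, -2+1i]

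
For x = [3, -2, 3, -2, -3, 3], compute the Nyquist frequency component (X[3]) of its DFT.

X[3] = Σ(n=0 to 5) x[n] · ω_6^(3n) where ω_6 = e^(-2πi/6)
= (3)·ω_6^0 + (-2)·ω_6^3 + (3)·ω_6^6 + (-2)·ω_6^9 + (-3)·ω_6^12 + (3)·ω_6^15

X[3] = 4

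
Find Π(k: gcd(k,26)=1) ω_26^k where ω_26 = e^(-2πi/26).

The primitive 26th roots of unity are ω_26^k for k coprime to 26: k ∈ {1, 3, 5, 7, 9, 11, 15, 17, 19, 21, 23, 25}
Their product equals the constant term of the cyclotomic polynomial Φ_26(x) up to sign.
For n ≥ 3, the product of all primitive nth roots of unity is 1. (For n=1 it is 1; for n=2 it is -1.)

1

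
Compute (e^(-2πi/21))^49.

Since ω_21^21 = 1, powers reduce modulo 21.
49 mod 21 = 7
So ω_21^49 = ω_21^7 = e^(-2πi·7/21)

ω_21^49 = ω_21^7 = -0.5000-0.8660i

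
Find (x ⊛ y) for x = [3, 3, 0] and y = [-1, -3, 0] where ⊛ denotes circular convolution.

(x ⊛ y)[n] = Σ(m=0 to 2) x[m] · y[(n-m) mod 3]

Computing each output sample:
(x ⊛ y)[0] = -3
(x ⊛ y)[1] = -12
(x ⊛ y)[2] = -9

x ⊛ y = [-3, -12, -9]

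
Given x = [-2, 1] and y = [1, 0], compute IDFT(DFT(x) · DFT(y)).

(x ⊛ y)[n] = Σ(m=0 to 1) x[m] · y[(n-m) mod 2]

Computing each output sample:
(x ⊛ y)[0] = -2
(x ⊛ y)[1] = 1

x ⊛ y = [-2, 1]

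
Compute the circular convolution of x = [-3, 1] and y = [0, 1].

(x ⊛ y)[n] = Σ(m=0 to 1) x[m] · y[(n-m) mod 2]

Computing each output sample:
(x ⊛ y)[0] = 1
(x ⊛ y)[1] = -3

x ⊛ y = [1, -3]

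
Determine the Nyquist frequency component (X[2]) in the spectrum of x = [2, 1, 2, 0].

X[2] = Σ(n=0 to 3) x[n] · ω_4^(2n) where ω_4 = e^(-2πi/4)
= (2)·ω_4^0 + (1)·ω_4^2 + (2)·ω_4^4 + (0)·ω_4^6

X[2] = 3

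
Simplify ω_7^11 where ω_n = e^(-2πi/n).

Since ω_7^7 = 1, powers reduce modulo 7.
11 mod 7 = 4
So ω_7^11 = ω_7^4 = e^(-2πi·4/7)

ω_7^11 = ω_7^4 = -0.9010+0.4339i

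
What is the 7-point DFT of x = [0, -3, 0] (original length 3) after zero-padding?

Original 3-point DFT: [-3, 1.5000+2.5981i, 1.5000-2.5981i]
Zero-padded 7-point DFT provides frequency interpolation.

DFT_7([x, 0, ...]) = [-3, -1.8705+2.3455i, 0.6676+2.9248i, 2.7029+1.3017i, 2.7029-1.3017i, 0.6676-2.9248i, -1.8705-2.3455i]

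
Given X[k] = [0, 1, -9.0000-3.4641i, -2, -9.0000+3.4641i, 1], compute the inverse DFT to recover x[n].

x[n] = (1/6) Σ(k=0 to 5) X[k] · e^(2πikn/6)

Computing each x[n]:
x[0] = -3
x[1] = 3
x[2] = 0
x[3] = -3
x[4] = 2
x[5] = 1

x = [-3, 3, 0, -3, 2, 1]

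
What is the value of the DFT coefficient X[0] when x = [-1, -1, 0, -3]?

X[0] = Σ(n=0 to 3) x[n] · ω_4^0 = Σ x[n]
= (-1) + (-1) + (0) + (-3)

X[0] = -5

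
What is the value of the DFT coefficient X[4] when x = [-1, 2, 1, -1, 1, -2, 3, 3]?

X[4] = Σ(n=0 to 7) x[n] · ω_8^(4n) where ω_8 = e^(-2πi/8)
= (-1)·ω_8^0 + (2)·ω_8^4 + (1)·ω_8^8 + (-1)·ω_8^12 + (1)·ω_8^16 + (-2)·ω_8^20 + (3)·ω_8^24 + (3)·ω_8^28

X[4] = 2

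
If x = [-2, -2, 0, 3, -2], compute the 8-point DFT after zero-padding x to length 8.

Original 5-point DFT: [-3, -5.6631+1.7634i, 2.1631-2.8532i, 2.1631+2.8532i, -5.6631-1.7634i]
Zero-padded 8-point DFT provides frequency interpolation.

DFT_8([x, 0, ...]) = [-3, -3.5355-0.7071i, -4+5i, 3.5355-0.7071i, -5, 3.5355+0.7071i, -4-5i, -3.5355+0.7071i]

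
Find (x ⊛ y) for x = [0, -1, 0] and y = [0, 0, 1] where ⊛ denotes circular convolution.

(x ⊛ y)[n] = Σ(m=0 to 2) x[m] · y[(n-m) mod 3]

Computing each output sample:
(x ⊛ y)[0] = -1
(x ⊛ y)[1] = 0
(x ⊛ y)[2] = 0

x ⊛ y = [-1, 0, 0]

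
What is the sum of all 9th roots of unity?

Sum of all nth roots of unity equals 0 for n > 1 (geometric series with r ≠ 1).

0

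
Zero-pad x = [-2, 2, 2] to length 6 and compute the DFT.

Original 3-point DFT: [2, -4, -4]
Zero-padded 6-point DFT provides frequency interpolation.

DFT_6([x, 0, ...]) = [2, -2.0000-3.4641i, -4, -2, -4, -2.0000+3.4641i]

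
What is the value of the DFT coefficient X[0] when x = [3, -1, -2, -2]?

X[0] = Σ(n=0 to 3) x[n] · ω_4^0 = Σ x[n]
= (3) + (-1) + (-2) + (-2)

X[0] = -2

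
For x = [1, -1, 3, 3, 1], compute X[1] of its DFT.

X[1] = Σ(n=0 to 4) x[n] · ω_5^(1n) where ω_5 = e^(-2πi/5)
= (1)·ω_5^0 + (-1)·ω_5^1 + (3)·ω_5^2 + (3)·ω_5^3 + (1)·ω_5^4

X[1] = -3.8541+1.9021i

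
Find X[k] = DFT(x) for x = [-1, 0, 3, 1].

X[k] = Σ(n=0 to 3) x[n] · ω_4^(nk)
where ω_4 = e^(-2πi/4)

Computing each X[k]:
X[0] = 3
X[1] = -4+1i
X[2] = 1
X[3] = -4-1i

X = [3, -4+1i, 1, -4-1i]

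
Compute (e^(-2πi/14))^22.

Since ω_14^14 = 1, powers reduce modulo 14.
22 mod 14 = 8
So ω_14^22 = ω_14^8 = e^(-2πi·8/14)

ω_14^22 = ω_14^8 = -0.9010+0.4339i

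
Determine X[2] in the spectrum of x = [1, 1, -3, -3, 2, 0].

X[2] = Σ(n=0 to 5) x[n] · ω_6^(2n) where ω_6 = e^(-2πi/6)
= (1)·ω_6^0 + (1)·ω_6^2 + (-3)·ω_6^4 + (-3)·ω_6^6 + (2)·ω_6^8 + (0)·ω_6^10

X[2] = -2.0000-5.1962i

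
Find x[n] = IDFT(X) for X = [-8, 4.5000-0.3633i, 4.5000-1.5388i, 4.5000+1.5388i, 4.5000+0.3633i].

x[n] = (1/5) Σ(k=0 to 4) X[k] · e^(2πikn/5)

Computing each x[n]:
x[0] = 2
x[1] = -2
x[2] = -3
x[3] = -2
x[4] = -3

x = [2, -2, -3, -2, -3]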